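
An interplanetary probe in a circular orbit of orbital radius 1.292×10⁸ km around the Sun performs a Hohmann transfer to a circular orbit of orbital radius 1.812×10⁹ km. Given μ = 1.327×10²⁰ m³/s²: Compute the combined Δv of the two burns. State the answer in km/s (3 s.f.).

Δv_total ≈ 17.2 km/s

r₁ = 1.292×10⁸ km = 1.292×10¹¹ m.
r₂ = 1.812×10⁹ km = 1.812×10¹² m.
Transfer ellipse a_t = (r₁ + r₂)/2 = 9.706×10¹¹ m.
At r₁: circular v_c1 = √(μ/r₁) = 32050 m/s; transfer-perihelion v_p = √[μ(2/r₁ − 1/a_t)] = 43790 m/s.
Δv₁ = v_p − v_c1 = 11740 m/s.
At r₂: circular v_c2 = √(μ/r₂) = 8558 m/s; transfer-aphelion v_a = √[μ(2/r₂ − 1/a_t)] = 3122 m/s.
Δv₂ = v_c2 − v_a = 5435 m/s.
Total Δv = Δv₁ + Δv₂ = 17180 m/s = 17.18 km/s.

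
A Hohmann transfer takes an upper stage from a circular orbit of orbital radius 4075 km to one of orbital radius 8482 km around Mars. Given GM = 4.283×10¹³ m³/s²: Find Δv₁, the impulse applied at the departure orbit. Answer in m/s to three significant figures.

r₁ = 4075 km = 4.075×10⁶ m.
r₂ = 8482 km = 8.482×10⁶ m.
Transfer ellipse a_t = (r₁ + r₂)/2 = 6.278×10⁶ m.
At r₁: circular v_c1 = √(μ/r₁) = 3242 m/s; transfer-periapsis v_p = √[μ(2/r₁ − 1/a_t)] = 3768 m/s.
Δv₁ = v_p − v_c1 = 526.2 m/s.

Δv ≈ 526 m/s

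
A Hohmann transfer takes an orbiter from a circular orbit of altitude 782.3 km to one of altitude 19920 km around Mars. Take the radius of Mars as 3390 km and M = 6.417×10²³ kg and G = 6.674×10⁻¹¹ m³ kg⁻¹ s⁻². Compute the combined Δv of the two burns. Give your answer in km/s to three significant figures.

Δv_total ≈ 1.58 km/s

μ = GM = 6.674×10⁻¹¹ × 6.417×10²³ = 4.283×10¹³ m³/s².
r₁ = 3390 + 782.3 = 4172.3 km = 4.1723×10⁶ m.
r₂ = 3390 + 19920 = 23310 km = 2.3310×10⁷ m.
Transfer ellipse a_t = (r₁ + r₂)/2 = 1.374×10⁷ m.
At r₁: circular v_c1 = √(μ/r₁) = 3204 m/s; transfer-periapsis v_p = √[μ(2/r₁ − 1/a_t)] = 4173 m/s.
Δv₁ = v_p − v_c1 = 969.0 m/s.
At r₂: circular v_c2 = √(μ/r₂) = 1355 m/s; transfer-apoapsis v_a = √[μ(2/r₂ − 1/a_t)] = 746.9 m/s.
Δv₂ = v_c2 − v_a = 608.6 m/s.
Total Δv = Δv₁ + Δv₂ = 1578 m/s = 1.578 km/s.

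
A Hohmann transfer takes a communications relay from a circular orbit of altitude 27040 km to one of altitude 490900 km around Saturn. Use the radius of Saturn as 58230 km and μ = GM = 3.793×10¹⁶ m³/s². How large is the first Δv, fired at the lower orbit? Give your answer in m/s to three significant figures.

r₁ = 58230 + 27040 = 85270 km = 8.5270×10⁷ m.
r₂ = 58230 + 490900 = 549130 km = 5.4913×10⁸ m.
Transfer ellipse a_t = (r₁ + r₂)/2 = 3.172×10⁸ m.
At r₁: circular v_c1 = √(μ/r₁) = 21090 m/s; transfer-perikrone v_p = √[μ(2/r₁ − 1/a_t)] = 27750 m/s.
Δv₁ = v_p − v_c1 = 6659 m/s.

Δv ≈ 6660 m/s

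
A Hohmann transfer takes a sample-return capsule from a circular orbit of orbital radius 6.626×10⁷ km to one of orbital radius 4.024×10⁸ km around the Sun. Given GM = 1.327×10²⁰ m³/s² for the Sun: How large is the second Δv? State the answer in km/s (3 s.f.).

r₁ = 6.626×10⁷ km = 6.626×10¹⁰ m.
r₂ = 4.024×10⁸ km = 4.024×10¹¹ m.
Transfer ellipse a_t = (r₁ + r₂)/2 = 2.343×10¹¹ m.
At r₁: circular v_c1 = √(μ/r₁) = 44750 m/s; transfer-perihelion v_p = √[μ(2/r₁ − 1/a_t)] = 58640 m/s.
At r₂: circular v_c2 = √(μ/r₂) = 18160 m/s; transfer-aphelion v_a = √[μ(2/r₂ − 1/a_t)] = 9656 m/s.
Δv₂ = v_c2 − v_a = 8503 m/s.
= 8.503 km/s.

Δv ≈ 8.50 km/s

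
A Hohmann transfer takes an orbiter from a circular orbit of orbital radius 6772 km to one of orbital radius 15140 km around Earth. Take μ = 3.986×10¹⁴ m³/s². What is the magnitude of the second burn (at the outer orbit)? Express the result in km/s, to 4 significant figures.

Δv ≈ 1.097 km/s

r₁ = 6772 km = 6.772×10⁶ m.
r₂ = 15140 km = 1.514×10⁷ m.
Transfer ellipse a_t = (r₁ + r₂)/2 = 1.096×10⁷ m.
At r₁: circular v_c1 = √(μ/r₁) = 7672 m/s; transfer-perigee v_p = √[μ(2/r₁ − 1/a_t)] = 9019 m/s.
At r₂: circular v_c2 = √(μ/r₂) = 5131 m/s; transfer-apogee v_a = √[μ(2/r₂ − 1/a_t)] = 4034 m/s.
Δv₂ = v_c2 − v_a = 1097 m/s.
= 1.097 km/s.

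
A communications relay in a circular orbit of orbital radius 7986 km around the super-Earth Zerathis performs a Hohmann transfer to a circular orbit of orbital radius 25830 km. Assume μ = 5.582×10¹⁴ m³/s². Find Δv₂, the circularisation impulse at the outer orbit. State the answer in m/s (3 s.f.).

r₁ = 7986 km = 7.986×10⁶ m.
r₂ = 25830 km = 2.583×10⁷ m.
Transfer ellipse a_t = (r₁ + r₂)/2 = 1.691×10⁷ m.
At r₁: circular v_c1 = √(μ/r₁) = 8360 m/s; transfer-periapsis v_p = √[μ(2/r₁ − 1/a_t)] = 10330 m/s.
At r₂: circular v_c2 = √(μ/r₂) = 4649 m/s; transfer-apoapsis v_a = √[μ(2/r₂ − 1/a_t)] = 3195 m/s.
Δv₂ = v_c2 − v_a = 1454 m/s.

Δv ≈ 1450 m/s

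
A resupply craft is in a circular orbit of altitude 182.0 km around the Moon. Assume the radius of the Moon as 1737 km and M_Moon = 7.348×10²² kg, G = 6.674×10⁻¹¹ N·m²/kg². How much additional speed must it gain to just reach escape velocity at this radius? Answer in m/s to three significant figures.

Δv ≈ 662 m/s

μ = GM = 6.674×10⁻¹¹ × 7.348×10²² = 4.904×10¹² m³/s².
r = 1737 + 182.0 = 1919.0 km = 1.9190×10⁶ m.
Circular speed v_c = √(μ/r) = 1599 m/s.
Escape speed v_esc = √(2μ/r) = √2 × v_c = 2261 m/s.
Δv = v_esc − v_c = 662.2 m/s.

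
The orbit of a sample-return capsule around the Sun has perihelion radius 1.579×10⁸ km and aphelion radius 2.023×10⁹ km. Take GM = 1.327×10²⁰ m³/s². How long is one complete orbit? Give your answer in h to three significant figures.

T ≈ 173000 h

Semi-major axis a = (r_p + r_a)/2 = (1.5790×10⁸ + 2.0230×10⁹)/2 = 1.0904×10⁹ km = 1.090×10¹² m.
By Kepler's third law T = 2π√(a³/μ) = 2π × 9.885×10⁷ = 6.211×10⁸ s.
= 1.725×10⁵ h.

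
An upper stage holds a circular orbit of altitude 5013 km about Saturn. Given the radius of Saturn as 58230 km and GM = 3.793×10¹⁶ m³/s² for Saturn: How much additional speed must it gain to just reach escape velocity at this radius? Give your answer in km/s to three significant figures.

r = 58230 + 5013 = 63243 km = 6.3243×10⁷ m.
Circular speed v_c = √(μ/r) = 24490 m/s.
Escape speed v_esc = √(2μ/r) = √2 × v_c = 34630 m/s.
Δv = v_esc − v_c = 10140 m/s = 10.14 km/s.

Δv ≈ 10.1 km/s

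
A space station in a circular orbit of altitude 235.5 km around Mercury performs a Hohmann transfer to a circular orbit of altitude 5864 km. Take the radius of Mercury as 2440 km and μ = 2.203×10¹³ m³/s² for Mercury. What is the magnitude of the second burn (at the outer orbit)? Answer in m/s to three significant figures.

r₁ = 2440 + 235.5 = 2675.5 km = 2.6755×10⁶ m.
r₂ = 2440 + 5864 = 8304.0 km = 8.3040×10⁶ m.
Transfer ellipse a_t = (r₁ + r₂)/2 = 5.490×10⁶ m.
At r₁: circular v_c1 = √(μ/r₁) = 2869 m/s; transfer-periherm v_p = √[μ(2/r₁ − 1/a_t)] = 3529 m/s.
At r₂: circular v_c2 = √(μ/r₂) = 1629 m/s; transfer-apoherm v_a = √[μ(2/r₂ − 1/a_t)] = 1137 m/s.
Δv₂ = v_c2 − v_a = 491.7 m/s.

Δv ≈ 492 m/s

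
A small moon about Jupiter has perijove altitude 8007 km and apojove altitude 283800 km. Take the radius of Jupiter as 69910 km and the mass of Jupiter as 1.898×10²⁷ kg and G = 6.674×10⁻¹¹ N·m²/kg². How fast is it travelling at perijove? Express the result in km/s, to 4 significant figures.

v ≈ 51.62 km/s

μ = GM = 6.674×10⁻¹¹ × 1.898×10²⁷ = 1.267×10¹⁷ m³/s².
r_p = 69910 + 8007 = 77917 km = 7.7917×10⁷ m.
r_a = 69910 + 283800 = 353710 km = 3.5371×10⁸ m.
Semi-major axis a = (r_p + r_a)/2 = 2.1581×10⁵ km = 2.158×10⁸ m.
Vis-viva: v² = μ(2/r − 1/a) = 1.267×10¹⁷ × (2.567×10⁻⁸ − 4.634×10⁻⁹) = 2.665×10⁹ m²/s².
v = 51620 m/s = 51.62 km/s.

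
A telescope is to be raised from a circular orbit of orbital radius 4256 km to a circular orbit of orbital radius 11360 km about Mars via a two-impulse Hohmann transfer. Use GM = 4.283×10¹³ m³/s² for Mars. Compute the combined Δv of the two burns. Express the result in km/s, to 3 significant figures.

Δv_total ≈ 1.16 km/s

r₁ = 4256 km = 4.256×10⁶ m.
r₂ = 11360 km = 1.136×10⁷ m.
Transfer ellipse a_t = (r₁ + r₂)/2 = 7.808×10⁶ m.
At r₁: circular v_c1 = √(μ/r₁) = 3172 m/s; transfer-periapsis v_p = √[μ(2/r₁ − 1/a_t)] = 3826 m/s.
Δv₁ = v_p − v_c1 = 654.1 m/s.
At r₂: circular v_c2 = √(μ/r₂) = 1942 m/s; transfer-apoapsis v_a = √[μ(2/r₂ − 1/a_t)] = 1434 m/s.
Δv₂ = v_c2 − v_a = 508.2 m/s.
Total Δv = Δv₁ + Δv₂ = 1162 m/s = 1.162 km/s.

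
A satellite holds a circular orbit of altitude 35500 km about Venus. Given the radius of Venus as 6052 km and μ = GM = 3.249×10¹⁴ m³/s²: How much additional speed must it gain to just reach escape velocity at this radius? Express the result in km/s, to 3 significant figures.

Δv ≈ 1.16 km/s

r = 6052 + 35500 = 41552 km = 4.1552×10⁷ m.
Circular speed v_c = √(μ/r) = 2796 m/s.
Escape speed v_esc = √(2μ/r) = √2 × v_c = 3955 m/s.
Δv = v_esc − v_c = 1158 m/s = 1.158 km/s.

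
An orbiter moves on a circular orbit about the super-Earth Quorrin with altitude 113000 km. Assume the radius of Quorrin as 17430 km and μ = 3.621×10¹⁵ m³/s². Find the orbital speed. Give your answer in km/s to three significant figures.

r = 17430 + 113000 = 130430 km = 1.3043×10⁸ m.
For a circular orbit v = √(μ/r) = √(3.621×10¹⁵ / 1.304×10⁸) = √(2.776×10⁷) = 5269 m/s.
That is 5.269 km/s.

v ≈ 5.27 km/s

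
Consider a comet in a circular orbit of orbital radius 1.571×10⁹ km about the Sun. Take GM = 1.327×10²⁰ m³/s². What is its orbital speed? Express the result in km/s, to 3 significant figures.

v ≈ 9.19 km/s

r = 1.571×10⁹ km = 1.571×10¹² m.
For a circular orbit v = √(μ/r) = √(1.327×10²⁰ / 1.571×10¹²) = √(8.447×10⁷) = 9191 m/s.
That is 9.191 km/s.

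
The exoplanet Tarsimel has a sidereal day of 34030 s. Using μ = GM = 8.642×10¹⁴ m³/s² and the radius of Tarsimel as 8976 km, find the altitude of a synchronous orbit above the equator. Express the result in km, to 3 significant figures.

h_sync ≈ 20400 km

A synchronous orbit has period T, so by Kepler's third law a = (μT²/4π²)^(1/3).
μT²/4π² = 8.642×10¹⁴ × (3.403×10⁴)² / 39.48 = 2.535×10²² m³.
a = 2.938×10⁷ m = 29376 km.
Altitude h = a − R = 29376 − 8976 = 20400 km.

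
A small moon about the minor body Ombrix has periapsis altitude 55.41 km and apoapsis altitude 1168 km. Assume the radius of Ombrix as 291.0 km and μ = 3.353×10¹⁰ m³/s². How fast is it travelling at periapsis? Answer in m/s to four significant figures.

v ≈ 395.5 m/s

r_p = 291.0 + 55.41 = 346.41 km = 3.4641×10⁵ m.
r_a = 291.0 + 1168 = 1459.0 km = 1.4590×10⁶ m.
Semi-major axis a = (r_p + r_a)/2 = 902.70 km = 9.027×10⁵ m.
Vis-viva: v² = μ(2/r − 1/a) = 3.353×10¹⁰ × (5.774×10⁻⁶ − 1.108×10⁻⁶) = 1.564×10⁵ m²/s².
v = 395.5 m/s.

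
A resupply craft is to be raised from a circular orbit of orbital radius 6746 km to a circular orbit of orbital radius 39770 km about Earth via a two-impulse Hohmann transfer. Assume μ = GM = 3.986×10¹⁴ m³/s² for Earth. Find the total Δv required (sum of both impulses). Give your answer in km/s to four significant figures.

Δv_total ≈ 3.826 km/s

r₁ = 6746 km = 6.746×10⁶ m.
r₂ = 39770 km = 3.977×10⁷ m.
Transfer ellipse a_t = (r₁ + r₂)/2 = 2.326×10⁷ m.
At r₁: circular v_c1 = √(μ/r₁) = 7687 m/s; transfer-perigee v_p = √[μ(2/r₁ − 1/a_t)] = 10050 m/s.
Δv₁ = v_p − v_c1 = 2365 m/s.
At r₂: circular v_c2 = √(μ/r₂) = 3166 m/s; transfer-apogee v_a = √[μ(2/r₂ − 1/a_t)] = 1705 m/s.
Δv₂ = v_c2 − v_a = 1461 m/s.
Total Δv = Δv₁ + Δv₂ = 3826 m/s = 3.826 km/s.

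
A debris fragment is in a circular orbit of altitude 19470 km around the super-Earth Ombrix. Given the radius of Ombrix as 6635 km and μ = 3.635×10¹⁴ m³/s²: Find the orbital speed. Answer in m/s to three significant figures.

v ≈ 3730 m/s

r = 6635 + 19470 = 26105 km = 2.6105×10⁷ m.
For a circular orbit v = √(μ/r) = √(3.635×10¹⁴ / 2.610×10⁷) = √(1.392×10⁷) = 3732 m/s.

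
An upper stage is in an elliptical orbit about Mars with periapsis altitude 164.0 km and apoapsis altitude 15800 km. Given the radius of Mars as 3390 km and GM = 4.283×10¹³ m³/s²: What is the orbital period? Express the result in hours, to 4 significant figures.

T ≈ 10.23 hours

r_p = 3390 + 164.0 = 3554.0 km = 3.5540×10⁶ m.
r_a = 3390 + 15800 = 19190 km = 1.9190×10⁷ m.
Semi-major axis a = (r_p + r_a)/2 = (3554.0 + 19190)/2 = 11372 km = 1.137×10⁷ m.
By Kepler's third law T = 2π√(a³/μ) = 2π × 5.860×10³ = 3.682×10⁴ s.
= 10.23 hours.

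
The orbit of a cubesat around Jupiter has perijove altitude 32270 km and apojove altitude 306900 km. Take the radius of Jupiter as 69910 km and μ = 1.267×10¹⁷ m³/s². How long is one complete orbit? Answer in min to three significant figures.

r_p = 69910 + 32270 = 102180 km = 1.0218×10⁸ m.
r_a = 69910 + 306900 = 376810 km = 3.7681×10⁸ m.
Semi-major axis a = (r_p + r_a)/2 = (1.0218×10⁵ + 3.7681×10⁵)/2 = 2.3950×10⁵ km = 2.395×10⁸ m.
By Kepler's third law T = 2π√(a³/μ) = 2π × 1.041×10⁴ = 6.542×10⁴ s.
= 1090 min.

T ≈ 1090 min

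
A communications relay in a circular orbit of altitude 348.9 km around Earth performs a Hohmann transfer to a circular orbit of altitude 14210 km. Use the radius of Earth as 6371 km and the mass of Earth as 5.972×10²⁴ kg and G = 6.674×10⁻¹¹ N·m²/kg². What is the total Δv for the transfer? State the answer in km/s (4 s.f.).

μ = GM = 6.674×10⁻¹¹ × 5.972×10²⁴ = 3.986×10¹⁴ m³/s².
r₁ = 6371 + 348.9 = 6719.9 km = 6.7199×10⁶ m.
r₂ = 6371 + 14210 = 20581 km = 2.0581×10⁷ m.
Transfer ellipse a_t = (r₁ + r₂)/2 = 1.365×10⁷ m.
At r₁: circular v_c1 = √(μ/r₁) = 7701 m/s; transfer-perigee v_p = √[μ(2/r₁ − 1/a_t)] = 9457 m/s.
Δv₁ = v_p − v_c1 = 1755 m/s.
At r₂: circular v_c2 = √(μ/r₂) = 4401 m/s; transfer-apogee v_a = √[μ(2/r₂ − 1/a_t)] = 3088 m/s.
Δv₂ = v_c2 − v_a = 1313 m/s.
Total Δv = Δv₁ + Δv₂ = 3068 m/s = 3.068 km/s.

Δv_total ≈ 3.068 km/s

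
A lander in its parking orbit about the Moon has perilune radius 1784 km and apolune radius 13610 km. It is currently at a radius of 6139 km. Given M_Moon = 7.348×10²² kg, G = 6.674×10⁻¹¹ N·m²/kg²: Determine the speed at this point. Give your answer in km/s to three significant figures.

v ≈ 0.98 km/s

μ = GM = 6.674×10⁻¹¹ × 7.348×10²² = 4.904×10¹² m³/s².
Semi-major axis a = (r_p + r_a)/2 = 7697.0 km = 7.697×10⁶ m.
Vis-viva: v² = μ(2/r − 1/a) = 4.904×10¹² × (3.258×10⁻⁷ − 1.299×10⁻⁷) = 9.605×10⁵ m²/s².
v = 980.1 m/s = 0.9801 km/s.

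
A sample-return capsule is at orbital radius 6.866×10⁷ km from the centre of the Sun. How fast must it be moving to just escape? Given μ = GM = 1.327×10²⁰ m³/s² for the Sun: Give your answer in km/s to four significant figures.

r = 6.866×10⁷ km = 6.866×10¹⁰ m.
Escape speed v_esc = √(2μ/r) = √(2 × 1.327×10²⁰ / 6.866×10¹⁰) = √(3.865×10⁹) = 62170 m/s.
= 62.17 km/s.

v_esc ≈ 62.17 km/s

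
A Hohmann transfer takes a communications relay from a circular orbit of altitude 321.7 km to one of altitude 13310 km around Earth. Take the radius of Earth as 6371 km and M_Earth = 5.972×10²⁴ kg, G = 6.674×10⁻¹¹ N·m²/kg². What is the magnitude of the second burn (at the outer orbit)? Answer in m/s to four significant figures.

μ = GM = 6.674×10⁻¹¹ × 5.972×10²⁴ = 3.986×10¹⁴ m³/s².
r₁ = 6371 + 321.7 = 6692.7 km = 6.6927×10⁶ m.
r₂ = 6371 + 13310 = 19681 km = 1.9681×10⁷ m.
Transfer ellipse a_t = (r₁ + r₂)/2 = 1.319×10⁷ m.
At r₁: circular v_c1 = √(μ/r₁) = 7717 m/s; transfer-perigee v_p = √[μ(2/r₁ − 1/a_t)] = 9428 m/s.
At r₂: circular v_c2 = √(μ/r₂) = 4500 m/s; transfer-apogee v_a = √[μ(2/r₂ − 1/a_t)] = 3206 m/s.
Δv₂ = v_c2 − v_a = 1294 m/s.

Δv ≈ 1294 m/s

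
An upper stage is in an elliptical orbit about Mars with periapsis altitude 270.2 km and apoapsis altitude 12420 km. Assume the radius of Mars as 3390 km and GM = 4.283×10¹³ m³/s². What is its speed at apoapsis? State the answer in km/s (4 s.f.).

r_p = 3390 + 270.2 = 3660.2 km = 3.6602×10⁶ m.
r_a = 3390 + 12420 = 15810 km = 1.5810×10⁷ m.
Semi-major axis a = (r_p + r_a)/2 = 9735.1 km = 9.735×10⁶ m.
Vis-viva: v² = μ(2/r − 1/a) = 4.283×10¹³ × (1.265×10⁻⁷ − 1.027×10⁻⁷) = 1.019×10⁶ m²/s².
v = 1009 m/s = 1.009 km/s.

v ≈ 1.009 km/s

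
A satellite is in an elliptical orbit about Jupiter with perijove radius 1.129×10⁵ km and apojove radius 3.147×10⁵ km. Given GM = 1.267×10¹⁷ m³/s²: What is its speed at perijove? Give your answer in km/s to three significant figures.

v ≈ 40.6 km/s

Semi-major axis a = (r_p + r_a)/2 = 2.1380×10⁵ km = 2.138×10⁸ m.
Vis-viva: v² = μ(2/r − 1/a) = 1.267×10¹⁷ × (1.771×10⁻⁸ − 4.677×10⁻⁹) = 1.652×10⁹ m²/s².
v = 40640 m/s = 40.64 km/s.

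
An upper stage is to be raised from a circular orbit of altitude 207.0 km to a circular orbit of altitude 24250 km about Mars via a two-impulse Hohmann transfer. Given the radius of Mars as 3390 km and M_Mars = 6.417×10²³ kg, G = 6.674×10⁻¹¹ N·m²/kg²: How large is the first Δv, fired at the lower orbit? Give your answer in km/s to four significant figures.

μ = GM = 6.674×10⁻¹¹ × 6.417×10²³ = 4.283×10¹³ m³/s².
r₁ = 3390 + 207.0 = 3597.0 km = 3.5970×10⁶ m.
r₂ = 3390 + 24250 = 27640 km = 2.7640×10⁷ m.
Transfer ellipse a_t = (r₁ + r₂)/2 = 1.562×10⁷ m.
At r₁: circular v_c1 = √(μ/r₁) = 3451 m/s; transfer-periapsis v_p = √[μ(2/r₁ − 1/a_t)] = 4590 m/s.
Δv₁ = v_p − v_c1 = 1140 m/s.
= 1.140 km/s.

Δv ≈ 1.140 km/s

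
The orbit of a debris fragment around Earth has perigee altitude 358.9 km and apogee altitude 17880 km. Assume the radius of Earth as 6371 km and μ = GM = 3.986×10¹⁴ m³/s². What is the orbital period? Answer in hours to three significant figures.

r_p = 6371 + 358.9 = 6729.9 km = 6.7299×10⁶ m.
r_a = 6371 + 17880 = 24251 km = 2.4251×10⁷ m.
Semi-major axis a = (r_p + r_a)/2 = (6729.9 + 24251)/2 = 15490 km = 1.549×10⁷ m.
By Kepler's third law T = 2π√(a³/μ) = 2π × 3.054×10³ = 1.919×10⁴ s.
= 5.330 hours.

T ≈ 5.33 hours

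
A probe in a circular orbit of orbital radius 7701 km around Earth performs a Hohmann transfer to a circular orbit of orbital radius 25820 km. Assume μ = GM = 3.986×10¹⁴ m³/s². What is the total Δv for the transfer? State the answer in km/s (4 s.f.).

r₁ = 7701 km = 7.701×10⁶ m.
r₂ = 25820 km = 2.582×10⁷ m.
Transfer ellipse a_t = (r₁ + r₂)/2 = 1.676×10⁷ m.
At r₁: circular v_c1 = √(μ/r₁) = 7194 m/s; transfer-perigee v_p = √[μ(2/r₁ − 1/a_t)] = 8930 m/s.
Δv₁ = v_p − v_c1 = 1735 m/s.
At r₂: circular v_c2 = √(μ/r₂) = 3929 m/s; transfer-apogee v_a = √[μ(2/r₂ − 1/a_t)] = 2663 m/s.
Δv₂ = v_c2 − v_a = 1266 m/s.
Total Δv = Δv₁ + Δv₂ = 3001 m/s = 3.001 km/s.

Δv_total ≈ 3.001 km/s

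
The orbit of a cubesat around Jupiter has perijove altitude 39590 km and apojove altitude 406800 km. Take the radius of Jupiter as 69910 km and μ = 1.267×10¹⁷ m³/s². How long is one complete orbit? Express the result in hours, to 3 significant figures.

r_p = 69910 + 39590 = 109500 km = 1.0950×10⁸ m.
r_a = 69910 + 406800 = 476710 km = 4.7671×10⁸ m.
Semi-major axis a = (r_p + r_a)/2 = (1.0950×10⁵ + 4.7671×10⁵)/2 = 2.9310×10⁵ km = 2.931×10⁸ m.
By Kepler's third law T = 2π√(a³/μ) = 2π × 1.410×10⁴ = 8.858×10⁴ s.
= 24.61 hours.

T ≈ 24.6 hours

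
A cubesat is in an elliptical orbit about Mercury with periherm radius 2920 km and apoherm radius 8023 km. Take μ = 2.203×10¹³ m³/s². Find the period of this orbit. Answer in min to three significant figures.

T ≈ 286 min

Semi-major axis a = (r_p + r_a)/2 = (2920.0 + 8023.0)/2 = 5471.5 km = 5.472×10⁶ m.
By Kepler's third law T = 2π√(a³/μ) = 2π × 2.727×10³ = 1.713×10⁴ s.
= 285.5 min.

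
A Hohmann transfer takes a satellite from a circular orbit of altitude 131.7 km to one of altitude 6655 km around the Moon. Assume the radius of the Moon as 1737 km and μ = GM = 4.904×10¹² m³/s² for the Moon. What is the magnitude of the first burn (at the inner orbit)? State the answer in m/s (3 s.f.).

Δv ≈ 452 m/s

r₁ = 1737 + 131.7 = 1868.7 km = 1.8687×10⁶ m.
r₂ = 1737 + 6655 = 8392.0 km = 8.3920×10⁶ m.
Transfer ellipse a_t = (r₁ + r₂)/2 = 5.130×10⁶ m.
At r₁: circular v_c1 = √(μ/r₁) = 1620 m/s; transfer-perilune v_p = √[μ(2/r₁ − 1/a_t)] = 2072 m/s.
Δv₁ = v_p − v_c1 = 451.9 m/s.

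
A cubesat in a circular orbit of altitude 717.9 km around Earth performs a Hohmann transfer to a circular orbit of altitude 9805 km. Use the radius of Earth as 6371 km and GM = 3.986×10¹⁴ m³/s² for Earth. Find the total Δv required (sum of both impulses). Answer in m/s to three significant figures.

Δv_total ≈ 2430 m/s

r₁ = 6371 + 717.9 = 7088.9 km = 7.0889×10⁶ m.
r₂ = 6371 + 9805 = 16176 km = 1.6176×10⁷ m.
Transfer ellipse a_t = (r₁ + r₂)/2 = 1.163×10⁷ m.
At r₁: circular v_c1 = √(μ/r₁) = 7499 m/s; transfer-perigee v_p = √[μ(2/r₁ − 1/a_t)] = 8843 m/s.
Δv₁ = v_p − v_c1 = 1344 m/s.
At r₂: circular v_c2 = √(μ/r₂) = 4964 m/s; transfer-apogee v_a = √[μ(2/r₂ − 1/a_t)] = 3875 m/s.
Δv₂ = v_c2 − v_a = 1089 m/s.
Total Δv = Δv₁ + Δv₂ = 2433 m/s.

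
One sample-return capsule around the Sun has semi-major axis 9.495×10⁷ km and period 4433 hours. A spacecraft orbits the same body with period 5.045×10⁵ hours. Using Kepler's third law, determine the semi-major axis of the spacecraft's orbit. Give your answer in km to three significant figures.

Kepler's third law: a³ ∝ T², so a₂ = a₁ (T₂/T₁)^(2/3).
T₂/T₁ = 113.8, (T₂/T₁)^(2/3) = 23.48.
a₂ = 9.495×10⁷ × 23.48 = 2.230×10⁹ km.

a₂ ≈ 2.23×10⁹ km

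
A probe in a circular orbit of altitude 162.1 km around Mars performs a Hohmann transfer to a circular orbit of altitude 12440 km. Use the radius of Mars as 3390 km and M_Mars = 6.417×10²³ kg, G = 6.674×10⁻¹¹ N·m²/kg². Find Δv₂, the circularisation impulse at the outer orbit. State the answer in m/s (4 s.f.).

μ = GM = 6.674×10⁻¹¹ × 6.417×10²³ = 4.283×10¹³ m³/s².
r₁ = 3390 + 162.1 = 3552.1 km = 3.5521×10⁶ m.
r₂ = 3390 + 12440 = 15830 km = 1.5830×10⁷ m.
Transfer ellipse a_t = (r₁ + r₂)/2 = 9.691×10⁶ m.
At r₁: circular v_c1 = √(μ/r₁) = 3472 m/s; transfer-periapsis v_p = √[μ(2/r₁ − 1/a_t)] = 4438 m/s.
At r₂: circular v_c2 = √(μ/r₂) = 1645 m/s; transfer-apoapsis v_a = √[μ(2/r₂ − 1/a_t)] = 995.8 m/s.
Δv₂ = v_c2 − v_a = 649.0 m/s.

Δv ≈ 649.0 m/s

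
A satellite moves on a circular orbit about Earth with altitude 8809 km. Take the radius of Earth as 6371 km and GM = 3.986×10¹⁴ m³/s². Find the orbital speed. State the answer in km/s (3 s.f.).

r = 6371 + 8809 = 15180 km = 1.5180×10⁷ m.
For a circular orbit v = √(μ/r) = √(3.986×10¹⁴ / 1.518×10⁷) = √(2.626×10⁷) = 5124 m/s.
That is 5.124 km/s.

v ≈ 5.12 km/s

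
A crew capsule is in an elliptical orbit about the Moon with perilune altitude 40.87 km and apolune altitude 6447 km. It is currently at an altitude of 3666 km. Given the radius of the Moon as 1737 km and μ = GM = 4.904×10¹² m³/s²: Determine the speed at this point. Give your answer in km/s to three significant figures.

v ≈ 0.911 km/s

r_p = 1737 + 40.87 = 1777.9 km = 1.7779×10⁶ m.
r_a = 1737 + 6447 = 8184.0 km = 8.1840×10⁶ m.
r = 1737 + 3666 = 5403.0 km = 5.403×10⁶ m.
Semi-major axis a = (r_p + r_a)/2 = 4980.9 km = 4.981×10⁶ m.
Vis-viva: v² = μ(2/r − 1/a) = 4.904×10¹² × (3.702×10⁻⁷ − 2.008×10⁻⁷) = 8.307×10⁵ m²/s².
v = 911.4 m/s = 0.9114 km/s.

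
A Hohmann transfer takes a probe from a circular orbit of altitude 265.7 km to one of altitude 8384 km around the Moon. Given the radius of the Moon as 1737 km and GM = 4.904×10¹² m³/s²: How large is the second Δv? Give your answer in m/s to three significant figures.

r₁ = 1737 + 265.7 = 2002.7 km = 2.0027×10⁶ m.
r₂ = 1737 + 8384 = 10121 km = 1.0121×10⁷ m.
Transfer ellipse a_t = (r₁ + r₂)/2 = 6.062×10⁶ m.
At r₁: circular v_c1 = √(μ/r₁) = 1565 m/s; transfer-perilune v_p = √[μ(2/r₁ − 1/a_t)] = 2022 m/s.
At r₂: circular v_c2 = √(μ/r₂) = 696.1 m/s; transfer-apolune v_a = √[μ(2/r₂ − 1/a_t)] = 400.1 m/s.
Δv₂ = v_c2 − v_a = 296.0 m/s.

Δv ≈ 296 m/s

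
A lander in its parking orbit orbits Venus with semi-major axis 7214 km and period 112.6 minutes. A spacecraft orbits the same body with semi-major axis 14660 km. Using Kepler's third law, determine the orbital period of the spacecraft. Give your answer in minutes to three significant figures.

Kepler's third law: T² ∝ a³, so T₂ = T₁ (a₂/a₁)^(3/2).
a₂/a₁ = 2.032, (a₂/a₁)^(3/2) = 2.897.
T₂ = 112.6 × 2.897 = 326.2 minutes.

T₂ ≈ 326 minutes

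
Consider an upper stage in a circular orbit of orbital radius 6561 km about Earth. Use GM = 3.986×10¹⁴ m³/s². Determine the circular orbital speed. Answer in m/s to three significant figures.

r = 6561 km = 6.561×10⁶ m.
For a circular orbit v = √(μ/r) = √(3.986×10¹⁴ / 6.561×10⁶) = √(6.075×10⁷) = 7794 m/s.

v ≈ 7790 m/s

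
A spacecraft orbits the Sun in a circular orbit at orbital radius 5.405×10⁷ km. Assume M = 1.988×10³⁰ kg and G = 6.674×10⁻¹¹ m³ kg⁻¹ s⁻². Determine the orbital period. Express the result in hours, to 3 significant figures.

μ = GM = 6.674×10⁻¹¹ × 1.988×10³⁰ = 1.327×10²⁰ m³/s².
r = 5.405×10⁷ km = 5.405×10¹⁰ m.
Kepler's third law: T = 2π√(r³/μ) = 2π√((5.405×10¹⁰)³ / 1.327×10²⁰).
r³/μ = 1.190×10¹² s², so T = 2π × 1.091×10⁶ = 6.854×10⁶ s.
Converting: 6.854×10⁶ s ÷ 3600 = 1904 hours.

T ≈ 1900 hours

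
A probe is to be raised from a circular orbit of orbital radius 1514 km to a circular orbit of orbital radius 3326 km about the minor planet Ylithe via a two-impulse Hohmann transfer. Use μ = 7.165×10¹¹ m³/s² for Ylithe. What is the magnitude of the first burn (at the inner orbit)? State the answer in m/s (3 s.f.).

Δv ≈ 119 m/s

r₁ = 1514 km = 1.514×10⁶ m.
r₂ = 3326 km = 3.326×10⁶ m.
Transfer ellipse a_t = (r₁ + r₂)/2 = 2.420×10⁶ m.
At r₁: circular v_c1 = √(μ/r₁) = 687.9 m/s; transfer-periapsis v_p = √[μ(2/r₁ − 1/a_t)] = 806.5 m/s.
Δv₁ = v_p − v_c1 = 118.6 m/s.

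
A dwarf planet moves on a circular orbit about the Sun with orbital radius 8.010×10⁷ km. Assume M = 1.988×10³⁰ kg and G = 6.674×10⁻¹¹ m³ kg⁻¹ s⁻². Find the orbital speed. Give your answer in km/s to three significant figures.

v ≈ 40.7 km/s

μ = GM = 6.674×10⁻¹¹ × 1.988×10³⁰ = 1.327×10²⁰ m³/s².
r = 8.010×10⁷ km = 8.010×10¹⁰ m.
For a circular orbit v = √(μ/r) = √(1.327×10²⁰ / 8.010×10¹⁰) = √(1.656×10⁹) = 40700 m/s.
That is 40.70 km/s.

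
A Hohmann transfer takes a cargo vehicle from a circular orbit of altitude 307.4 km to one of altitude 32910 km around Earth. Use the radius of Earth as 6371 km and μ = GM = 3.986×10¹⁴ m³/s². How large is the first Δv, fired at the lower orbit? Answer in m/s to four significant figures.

r₁ = 6371 + 307.4 = 6678.4 km = 6.6784×10⁶ m.
r₂ = 6371 + 32910 = 39281 km = 3.9281×10⁷ m.
Transfer ellipse a_t = (r₁ + r₂)/2 = 2.298×10⁷ m.
At r₁: circular v_c1 = √(μ/r₁) = 7726 m/s; transfer-perigee v_p = √[μ(2/r₁ − 1/a_t)] = 10100 m/s.
Δv₁ = v_p − v_c1 = 2375 m/s.

Δv ≈ 2375 m/s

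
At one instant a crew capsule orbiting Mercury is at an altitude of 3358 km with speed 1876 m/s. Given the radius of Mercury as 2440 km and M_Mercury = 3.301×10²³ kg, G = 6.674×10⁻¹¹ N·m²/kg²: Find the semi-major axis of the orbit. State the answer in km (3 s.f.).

μ = GM = 6.674×10⁻¹¹ × 3.301×10²³ = 2.203×10¹³ m³/s².
r = 2440 + 3358 = 5798.0 km = 5.798×10⁶ m.
Vis-viva rearranged: 1/a = 2/r − v²/μ = 3.449×10⁻⁷ − 1.597×10⁻⁷ = 1.852×10⁻⁷ m⁻¹.
a = 5.400×10⁶ m = 5399.6 km.

a ≈ 5400 km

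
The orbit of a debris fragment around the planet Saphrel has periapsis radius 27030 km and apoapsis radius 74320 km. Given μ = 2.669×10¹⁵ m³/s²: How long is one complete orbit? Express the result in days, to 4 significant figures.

Semi-major axis a = (r_p + r_a)/2 = (27030 + 74320)/2 = 50675 km = 5.068×10⁷ m.
By Kepler's third law T = 2π√(a³/μ) = 2π × 6.983×10³ = 4.387×10⁴ s.
= 0.5078 days.

T ≈ 0.5078 days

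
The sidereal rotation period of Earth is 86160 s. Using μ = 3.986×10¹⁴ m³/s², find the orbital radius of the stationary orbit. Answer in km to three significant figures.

A synchronous orbit has period T, so by Kepler's third law a = (μT²/4π²)^(1/3).
μT²/4π² = 3.986×10¹⁴ × (8.616×10⁴)² / 39.48 = 7.495×10²² m³.
a = 4.216×10⁷ m = 42163 km.

r_sync ≈ 42200 km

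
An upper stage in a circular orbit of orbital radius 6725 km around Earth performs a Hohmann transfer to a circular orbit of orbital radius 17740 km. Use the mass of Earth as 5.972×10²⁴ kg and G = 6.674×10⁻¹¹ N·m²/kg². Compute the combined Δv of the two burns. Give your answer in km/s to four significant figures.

Δv_total ≈ 2.798 km/s

μ = GM = 6.674×10⁻¹¹ × 5.972×10²⁴ = 3.986×10¹⁴ m³/s².
r₁ = 6725 km = 6.725×10⁶ m.
r₂ = 17740 km = 1.774×10⁷ m.
Transfer ellipse a_t = (r₁ + r₂)/2 = 1.223×10⁷ m.
At r₁: circular v_c1 = √(μ/r₁) = 7699 m/s; transfer-perigee v_p = √[μ(2/r₁ − 1/a_t)] = 9271 m/s.
Δv₁ = v_p − v_c1 = 1572 m/s.
At r₂: circular v_c2 = √(μ/r₂) = 4740 m/s; transfer-apogee v_a = √[μ(2/r₂ − 1/a_t)] = 3515 m/s.
Δv₂ = v_c2 − v_a = 1225 m/s.
Total Δv = Δv₁ + Δv₂ = 2798 m/s = 2.798 km/s.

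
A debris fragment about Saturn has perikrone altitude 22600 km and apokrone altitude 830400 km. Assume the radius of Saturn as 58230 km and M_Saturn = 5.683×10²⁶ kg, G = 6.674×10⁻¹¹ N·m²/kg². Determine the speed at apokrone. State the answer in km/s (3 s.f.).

v ≈ 2.67 km/s

μ = GM = 6.674×10⁻¹¹ × 5.683×10²⁶ = 3.793×10¹⁶ m³/s².
r_p = 58230 + 22600 = 80830 km = 8.0830×10⁷ m.
r_a = 58230 + 830400 = 888630 km = 8.8863×10⁸ m.
Semi-major axis a = (r_p + r_a)/2 = 4.8473×10⁵ km = 4.847×10⁸ m.
Vis-viva: v² = μ(2/r − 1/a) = 3.793×10¹⁶ × (2.251×10⁻⁹ − 2.063×10⁻⁹) = 7.117×10⁶ m²/s².
v = 2668 m/s = 2.668 km/s.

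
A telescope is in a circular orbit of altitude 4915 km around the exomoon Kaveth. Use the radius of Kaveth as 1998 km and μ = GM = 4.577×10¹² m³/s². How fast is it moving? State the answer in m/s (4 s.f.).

v ≈ 813.7 m/s

r = 1998 + 4915 = 6913.0 km = 6.9130×10⁶ m.
For a circular orbit v = √(μ/r) = √(4.577×10¹² / 6.913×10⁶) = √(6.621×10⁵) = 813.7 m/s.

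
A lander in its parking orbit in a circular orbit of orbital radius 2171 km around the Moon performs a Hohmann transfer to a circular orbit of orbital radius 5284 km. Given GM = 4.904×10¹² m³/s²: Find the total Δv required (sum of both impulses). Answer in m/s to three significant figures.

Δv_total ≈ 515 m/s

r₁ = 2171 km = 2.171×10⁶ m.
r₂ = 5284 km = 5.284×10⁶ m.
Transfer ellipse a_t = (r₁ + r₂)/2 = 3.728×10⁶ m.
At r₁: circular v_c1 = √(μ/r₁) = 1503 m/s; transfer-perilune v_p = √[μ(2/r₁ − 1/a_t)] = 1789 m/s.
Δv₁ = v_p − v_c1 = 286.5 m/s.
At r₂: circular v_c2 = √(μ/r₂) = 963.4 m/s; transfer-apolune v_a = √[μ(2/r₂ − 1/a_t)] = 735.2 m/s.
Δv₂ = v_c2 − v_a = 228.2 m/s.
Total Δv = Δv₁ + Δv₂ = 514.6 m/s.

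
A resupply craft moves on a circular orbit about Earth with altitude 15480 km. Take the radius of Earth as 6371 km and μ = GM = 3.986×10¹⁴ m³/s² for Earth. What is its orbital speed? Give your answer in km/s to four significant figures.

v ≈ 4.271 km/s

r = 6371 + 15480 = 21851 km = 2.1851×10⁷ m.
For a circular orbit v = √(μ/r) = √(3.986×10¹⁴ / 2.185×10⁷) = √(1.824×10⁷) = 4271 m/s.
That is 4.271 km/s.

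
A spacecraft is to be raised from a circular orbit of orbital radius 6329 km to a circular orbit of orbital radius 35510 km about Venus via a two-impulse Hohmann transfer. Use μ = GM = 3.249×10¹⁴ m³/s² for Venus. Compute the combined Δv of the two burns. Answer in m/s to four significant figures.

Δv_total ≈ 3531 m/s

r₁ = 6329 km = 6.329×10⁶ m.
r₂ = 35510 km = 3.551×10⁷ m.
Transfer ellipse a_t = (r₁ + r₂)/2 = 2.092×10⁷ m.
At r₁: circular v_c1 = √(μ/r₁) = 7165 m/s; transfer-periapsis v_p = √[μ(2/r₁ − 1/a_t)] = 9335 m/s.
Δv₁ = v_p − v_c1 = 2170 m/s.
At r₂: circular v_c2 = √(μ/r₂) = 3025 m/s; transfer-apoapsis v_a = √[μ(2/r₂ − 1/a_t)] = 1664 m/s.
Δv₂ = v_c2 − v_a = 1361 m/s.
Total Δv = Δv₁ + Δv₂ = 3531 m/s.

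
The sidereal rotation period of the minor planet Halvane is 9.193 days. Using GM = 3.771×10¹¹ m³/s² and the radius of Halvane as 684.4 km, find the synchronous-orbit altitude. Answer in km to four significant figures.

T = 9.193 days = 7.943×10⁵ s.
A synchronous orbit has period T, so by Kepler's third law a = (μT²/4π²)^(1/3).
μT²/4π² = 3.771×10¹¹ × (7.943×10⁵)² / 39.48 = 6.026×10²¹ m³.
a = 1.820×10⁷ m = 18198 km.
Altitude h = a − R = 18198 − 684.4 = 17513 km.

h_sync ≈ 17510 km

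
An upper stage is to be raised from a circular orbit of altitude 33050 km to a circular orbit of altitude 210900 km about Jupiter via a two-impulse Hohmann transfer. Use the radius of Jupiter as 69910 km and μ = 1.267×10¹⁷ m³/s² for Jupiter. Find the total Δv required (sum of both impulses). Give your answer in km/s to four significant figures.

Δv_total ≈ 13.04 km/s

r₁ = 69910 + 33050 = 102960 km = 1.0296×10⁸ m.
r₂ = 69910 + 210900 = 280810 km = 2.8081×10⁸ m.
Transfer ellipse a_t = (r₁ + r₂)/2 = 1.919×10⁸ m.
At r₁: circular v_c1 = √(μ/r₁) = 35080 m/s; transfer-perijove v_p = √[μ(2/r₁ − 1/a_t)] = 42440 m/s.
Δv₁ = v_p − v_c1 = 7357 m/s.
At r₂: circular v_c2 = √(μ/r₂) = 21240 m/s; transfer-apojove v_a = √[μ(2/r₂ − 1/a_t)] = 15560 m/s.
Δv₂ = v_c2 − v_a = 5682 m/s.
Total Δv = Δv₁ + Δv₂ = 13040 m/s = 13.04 km/s.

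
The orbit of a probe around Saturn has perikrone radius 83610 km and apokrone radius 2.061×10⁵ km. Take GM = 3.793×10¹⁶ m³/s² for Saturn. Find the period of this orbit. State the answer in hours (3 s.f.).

Semi-major axis a = (r_p + r_a)/2 = (83610 + 2.0610×10⁵)/2 = 1.4486×10⁵ km = 1.449×10⁸ m.
By Kepler's third law T = 2π√(a³/μ) = 2π × 8.952×10³ = 5.625×10⁴ s.
= 15.62 hours.

T ≈ 15.6 hours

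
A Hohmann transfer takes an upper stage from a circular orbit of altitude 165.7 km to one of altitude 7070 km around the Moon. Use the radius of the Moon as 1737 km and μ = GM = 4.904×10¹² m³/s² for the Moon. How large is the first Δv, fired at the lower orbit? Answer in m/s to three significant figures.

Δv ≈ 453 m/s

r₁ = 1737 + 165.7 = 1902.7 km = 1.9027×10⁶ m.
r₂ = 1737 + 7070 = 8807.0 km = 8.8070×10⁶ m.
Transfer ellipse a_t = (r₁ + r₂)/2 = 5.355×10⁶ m.
At r₁: circular v_c1 = √(μ/r₁) = 1605 m/s; transfer-perilune v_p = √[μ(2/r₁ − 1/a_t)] = 2059 m/s.
Δv₁ = v_p − v_c1 = 453.5 m/s.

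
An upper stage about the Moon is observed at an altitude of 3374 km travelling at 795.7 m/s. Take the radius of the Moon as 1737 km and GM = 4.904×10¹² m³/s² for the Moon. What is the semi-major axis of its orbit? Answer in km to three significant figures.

a ≈ 3810 km

r = 1737 + 3374 = 5111.0 km = 5.111×10⁶ m.
Specific orbital energy ε = v²/2 − μ/r = (795.7)²/2 − 4.904×10¹²/5.111×10⁶ = -6.429×10⁵ J/kg.
Since ε = −μ/(2a), a = −μ/(2ε) = 3.814×10⁶ m = 3813.8 km.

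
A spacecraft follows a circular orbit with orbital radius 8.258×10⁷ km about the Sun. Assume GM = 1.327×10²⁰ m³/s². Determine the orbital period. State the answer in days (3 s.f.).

r = 8.258×10⁷ km = 8.258×10¹⁰ m.
Kepler's third law: T = 2π√(r³/μ) = 2π√((8.258×10¹⁰)³ / 1.327×10²⁰).
r³/μ = 4.244×10¹² s², so T = 2π × 2.060×10⁶ = 1.294×10⁷ s.
Converting: 1.294×10⁷ s ÷ 86400 = 149.8 days.

T ≈ 150 days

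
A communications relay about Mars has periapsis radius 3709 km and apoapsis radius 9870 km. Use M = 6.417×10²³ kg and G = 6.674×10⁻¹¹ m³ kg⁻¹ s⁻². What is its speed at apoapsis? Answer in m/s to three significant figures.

μ = GM = 6.674×10⁻¹¹ × 6.417×10²³ = 4.283×10¹³ m³/s².
Semi-major axis a = (r_p + r_a)/2 = 6789.5 km = 6.790×10⁶ m.
Vis-viva: v² = μ(2/r − 1/a) = 4.283×10¹³ × (2.026×10⁻⁷ − 1.473×10⁻⁷) = 2.370×10⁶ m²/s².
v = 1540 m/s.

v ≈ 1540 m/s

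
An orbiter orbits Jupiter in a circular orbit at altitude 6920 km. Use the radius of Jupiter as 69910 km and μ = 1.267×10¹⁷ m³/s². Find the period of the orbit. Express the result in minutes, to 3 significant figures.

T ≈ 198 minutes

r = 69910 + 6920 = 76830 km = 7.6830×10⁷ m.
Kepler's third law: T = 2π√(r³/μ) = 2π√((7.683×10⁷)³ / 1.267×10¹⁷).
r³/μ = 3.579×10⁶ s², so T = 2π × 1.892×10³ = 1.189×10⁴ s.
Converting: 1.189×10⁴ s ÷ 60.00 = 198.1 minutes.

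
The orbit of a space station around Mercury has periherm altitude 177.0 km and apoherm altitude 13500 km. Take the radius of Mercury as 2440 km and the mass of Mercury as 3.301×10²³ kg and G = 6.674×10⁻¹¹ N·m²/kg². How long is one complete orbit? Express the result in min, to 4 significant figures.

μ = GM = 6.674×10⁻¹¹ × 3.301×10²³ = 2.203×10¹³ m³/s².
r_p = 2440 + 177.0 = 2617.0 km = 2.6170×10⁶ m.
r_a = 2440 + 13500 = 15940 km = 1.5940×10⁷ m.
Semi-major axis a = (r_p + r_a)/2 = (2617.0 + 15940)/2 = 9278.5 km = 9.278×10⁶ m.
By Kepler's third law T = 2π√(a³/μ) = 2π × 6.021×10³ = 3.783×10⁴ s.
= 630.6 min.

T ≈ 630.6 min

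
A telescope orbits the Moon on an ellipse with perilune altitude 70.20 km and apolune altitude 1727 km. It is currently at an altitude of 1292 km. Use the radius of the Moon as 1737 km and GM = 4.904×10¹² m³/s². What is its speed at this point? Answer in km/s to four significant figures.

r_p = 1737 + 70.20 = 1807.2 km = 1.8072×10⁶ m.
r_a = 1737 + 1727 = 3464.0 km = 3.4640×10⁶ m.
r = 1737 + 1292 = 3029.0 km = 3.029×10⁶ m.
Semi-major axis a = (r_p + r_a)/2 = 2635.6 km = 2.636×10⁶ m.
Vis-viva: v² = μ(2/r − 1/a) = 4.904×10¹² × (6.603×10⁻⁷ − 3.794×10⁻⁷) = 1.377×10⁶ m²/s².
v = 1174 m/s = 1.174 km/s.

v ≈ 1.174 km/s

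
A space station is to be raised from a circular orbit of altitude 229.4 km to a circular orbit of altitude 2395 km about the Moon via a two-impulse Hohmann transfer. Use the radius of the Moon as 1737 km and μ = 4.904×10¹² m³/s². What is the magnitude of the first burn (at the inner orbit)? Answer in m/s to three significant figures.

r₁ = 1737 + 229.4 = 1966.4 km = 1.9664×10⁶ m.
r₂ = 1737 + 2395 = 4132.0 km = 4.1320×10⁶ m.
Transfer ellipse a_t = (r₁ + r₂)/2 = 3.049×10⁶ m.
At r₁: circular v_c1 = √(μ/r₁) = 1579 m/s; transfer-perilune v_p = √[μ(2/r₁ − 1/a_t)] = 1838 m/s.
Δv₁ = v_p − v_c1 = 259.1 m/s.

Δv ≈ 259 m/s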